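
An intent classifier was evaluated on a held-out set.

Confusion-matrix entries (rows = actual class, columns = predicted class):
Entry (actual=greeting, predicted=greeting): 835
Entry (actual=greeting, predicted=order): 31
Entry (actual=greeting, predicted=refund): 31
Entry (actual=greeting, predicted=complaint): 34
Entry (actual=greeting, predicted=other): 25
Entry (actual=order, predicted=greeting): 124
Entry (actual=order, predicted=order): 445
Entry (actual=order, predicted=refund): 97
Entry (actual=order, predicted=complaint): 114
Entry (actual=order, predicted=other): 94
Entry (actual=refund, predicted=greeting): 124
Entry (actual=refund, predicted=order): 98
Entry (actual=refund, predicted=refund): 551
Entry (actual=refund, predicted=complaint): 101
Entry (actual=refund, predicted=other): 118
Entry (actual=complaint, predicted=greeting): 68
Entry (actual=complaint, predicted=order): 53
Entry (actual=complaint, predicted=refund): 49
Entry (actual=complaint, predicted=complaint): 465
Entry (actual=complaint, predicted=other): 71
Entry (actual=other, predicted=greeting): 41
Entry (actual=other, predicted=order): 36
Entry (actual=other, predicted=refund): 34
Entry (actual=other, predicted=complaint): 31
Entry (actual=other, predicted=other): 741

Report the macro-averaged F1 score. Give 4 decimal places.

0.6786

Per-class F1 score (2·TP/(2·TP+FP+FN)):
  greeting: TP=835, FP=124+124+68+41=357, FN=31+31+34+25=121 → 1670/2148 = 0.77747
  order: TP=445, FP=31+98+53+36=218, FN=124+97+114+94=429 → 890/1537 = 0.57905
  refund: TP=551, FP=31+97+49+34=211, FN=124+98+101+118=441 → 1102/1754 = 0.62828
  complaint: TP=465, FP=34+114+101+31=280, FN=68+53+49+71=241 → 930/1451 = 0.64094
  other: TP=741, FP=25+94+118+71=308, FN=41+36+34+31=142 → 1482/1932 = 0.76708
Macro-F1 score = mean = (0.77747 + 0.57905 + 0.62828 + 0.64094 + 0.76708) / 5 = 0.6786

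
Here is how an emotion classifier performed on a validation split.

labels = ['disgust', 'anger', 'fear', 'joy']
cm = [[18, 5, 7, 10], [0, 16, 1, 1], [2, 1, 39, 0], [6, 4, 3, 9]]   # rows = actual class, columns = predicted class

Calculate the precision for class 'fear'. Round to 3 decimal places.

0.780

Take TP from the diagonal, FP from the rest of the 'fear' prediction marginal, FN from the rest of the 'fear' actual marginal.
precision = TP/(TP+FP).
fear: TP=39, FP=7+1+3=11 → 39/50 = 0.7800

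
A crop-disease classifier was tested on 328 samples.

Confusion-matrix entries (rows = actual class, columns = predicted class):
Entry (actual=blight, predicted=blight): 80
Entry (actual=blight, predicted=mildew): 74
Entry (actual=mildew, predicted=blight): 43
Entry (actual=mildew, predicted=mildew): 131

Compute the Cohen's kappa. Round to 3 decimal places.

0.276

Observed agreement pₒ = trace/N = 211/328 = 0.6433
Expected agreement pₑ = Σ (rowᵢ·colᵢ)/N² = (154·123 + 174·205)/328² = 0.5076
κ = (pₒ − pₑ)/(1 − pₑ) = (0.6433 − 0.5076)/(1 − 0.5076) = 0.276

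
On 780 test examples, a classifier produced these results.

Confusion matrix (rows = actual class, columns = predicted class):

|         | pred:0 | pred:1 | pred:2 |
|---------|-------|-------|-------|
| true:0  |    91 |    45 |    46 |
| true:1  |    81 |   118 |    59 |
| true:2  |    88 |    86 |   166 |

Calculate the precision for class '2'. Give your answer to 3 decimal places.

One-vs-rest for '2': TP = diagonal; FP = other classes predicted '2'; FN = '2' predicted as other.
precision = TP/(TP+FP).
2: TP=166, FP=46+59=105 → 166/271 = 0.6125

0.613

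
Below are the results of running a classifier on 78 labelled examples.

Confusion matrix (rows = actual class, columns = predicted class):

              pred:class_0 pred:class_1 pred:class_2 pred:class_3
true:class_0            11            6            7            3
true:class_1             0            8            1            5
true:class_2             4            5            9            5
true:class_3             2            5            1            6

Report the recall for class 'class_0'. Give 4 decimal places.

One-vs-rest for 'class_0': TP = diagonal; FP = other classes predicted 'class_0'; FN = 'class_0' predicted as other.
recall = TP/(TP+FN).
class_0: TP=11, FN=6+7+3=16 → 11/27 = 0.40741

0.4074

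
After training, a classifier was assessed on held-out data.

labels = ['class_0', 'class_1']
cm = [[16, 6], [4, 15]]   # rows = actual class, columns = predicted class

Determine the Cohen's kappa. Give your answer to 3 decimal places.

Observed agreement pₒ = trace/N = 31/41 = 0.7561
Expected agreement pₑ = Σ (rowᵢ·colᵢ)/N² = (22·20 + 19·21)/41² = 0.4991
κ = (pₒ − pₑ)/(1 − pₑ) = (0.7561 − 0.4991)/(1 − 0.4991) = 0.513

0.513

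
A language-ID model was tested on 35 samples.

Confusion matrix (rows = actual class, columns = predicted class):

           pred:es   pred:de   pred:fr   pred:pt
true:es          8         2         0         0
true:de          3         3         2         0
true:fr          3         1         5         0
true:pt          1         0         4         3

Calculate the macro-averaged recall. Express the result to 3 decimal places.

0.526

Per-class recall (TP/(TP+FN)):
  es: TP=8, FN=2+0+0=2 → 8/10 = 0.8000
  de: TP=3, FN=3+2+0=5 → 3/8 = 0.3750
  fr: TP=5, FN=3+1+0=4 → 5/9 = 0.5556
  pt: TP=3, FN=1+0+4=5 → 3/8 = 0.3750
Macro-recall = mean = (0.8000 + 0.3750 + 0.5556 + 0.3750) / 4 = 0.526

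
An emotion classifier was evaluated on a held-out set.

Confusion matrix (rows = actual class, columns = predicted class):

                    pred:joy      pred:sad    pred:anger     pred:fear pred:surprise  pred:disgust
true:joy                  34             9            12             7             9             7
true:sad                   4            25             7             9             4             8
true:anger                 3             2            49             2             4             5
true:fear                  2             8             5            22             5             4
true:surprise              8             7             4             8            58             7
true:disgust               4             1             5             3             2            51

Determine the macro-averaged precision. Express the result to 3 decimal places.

Per-class precision (TP/(TP+FP)):
  joy: TP=34, FP=4+3+2+8+4=21 → 34/55 = 0.6182
  sad: TP=25, FP=9+2+8+7+1=27 → 25/52 = 0.4808
  anger: TP=49, FP=12+7+5+4+5=33 → 49/82 = 0.5976
  fear: TP=22, FP=7+9+2+8+3=29 → 22/51 = 0.4314
  surprise: TP=58, FP=9+4+4+5+2=24 → 58/82 = 0.7073
  disgust: TP=51, FP=7+8+5+4+7=31 → 51/82 = 0.6220
Macro-precision = mean = (0.6182 + 0.4808 + 0.5976 + 0.4314 + 0.7073 + 0.6220) / 6 = 0.576

0.576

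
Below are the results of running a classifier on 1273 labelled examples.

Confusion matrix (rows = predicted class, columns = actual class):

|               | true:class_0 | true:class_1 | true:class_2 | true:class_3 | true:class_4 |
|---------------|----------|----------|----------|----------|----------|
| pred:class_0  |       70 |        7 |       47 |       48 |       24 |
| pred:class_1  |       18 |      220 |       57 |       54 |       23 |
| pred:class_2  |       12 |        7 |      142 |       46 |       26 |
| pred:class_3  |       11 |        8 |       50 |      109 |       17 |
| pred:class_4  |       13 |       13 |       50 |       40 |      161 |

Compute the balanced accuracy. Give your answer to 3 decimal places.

0.569

Balanced accuracy = mean of per-class recall.
  class_0: recall = 70/124 = 0.5645
  class_1: recall = 220/255 = 0.8627
  class_2: recall = 142/346 = 0.4104
  class_3: recall = 109/297 = 0.3670
  class_4: recall = 161/251 = 0.6414
Mean = (0.5645 + 0.8627 + 0.4104 + 0.3670 + 0.6414) / 5 = 0.569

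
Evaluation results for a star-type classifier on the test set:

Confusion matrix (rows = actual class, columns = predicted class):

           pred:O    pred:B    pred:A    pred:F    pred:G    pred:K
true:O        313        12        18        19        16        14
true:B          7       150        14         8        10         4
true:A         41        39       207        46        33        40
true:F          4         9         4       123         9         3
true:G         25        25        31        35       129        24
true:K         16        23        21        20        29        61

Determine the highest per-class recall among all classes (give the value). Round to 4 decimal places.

Per-class recall (TP/(TP+FN)):
  O: TP=313, FN=12+18+19+16+14=79 → 313/392 = 0.79847
  B: TP=150, FN=7+14+8+10+4=43 → 150/193 = 0.77720
  A: TP=207, FN=41+39+46+33+40=199 → 207/406 = 0.50985
  F: TP=123, FN=4+9+4+9+3=29 → 123/152 = 0.80921
  G: TP=129, FN=25+25+31+35+24=140 → 129/269 = 0.47955
  K: TP=61, FN=16+23+21+20+29=109 → 61/170 = 0.35882
Highest is class 'F' with recall = 0.8092.

0.8092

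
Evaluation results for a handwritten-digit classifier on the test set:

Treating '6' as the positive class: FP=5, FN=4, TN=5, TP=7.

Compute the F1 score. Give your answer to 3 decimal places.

0.609

Precision = TP/(TP+FP) = 7/12 = 0.5833
Recall = TP/(TP+FN) = 7/11 = 0.6364
F1 = 2·TP/(2·TP+FP+FN) = 14/23 = 0.609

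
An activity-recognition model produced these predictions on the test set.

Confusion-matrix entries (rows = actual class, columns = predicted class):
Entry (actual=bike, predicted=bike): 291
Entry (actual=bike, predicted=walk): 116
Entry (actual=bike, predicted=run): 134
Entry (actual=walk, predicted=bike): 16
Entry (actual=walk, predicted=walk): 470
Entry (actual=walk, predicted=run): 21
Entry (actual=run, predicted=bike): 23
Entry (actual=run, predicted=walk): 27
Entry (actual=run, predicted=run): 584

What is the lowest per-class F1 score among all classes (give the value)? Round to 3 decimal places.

Per-class F1 score (2·TP/(2·TP+FP+FN)):
  bike: TP=291, FP=16+23=39, FN=116+134=250 → 582/871 = 0.6682
  walk: TP=470, FP=116+27=143, FN=16+21=37 → 940/1120 = 0.8393
  run: TP=584, FP=134+21=155, FN=23+27=50 → 1168/1373 = 0.8507
Lowest is class 'bike' with F1 score = 0.668.

0.668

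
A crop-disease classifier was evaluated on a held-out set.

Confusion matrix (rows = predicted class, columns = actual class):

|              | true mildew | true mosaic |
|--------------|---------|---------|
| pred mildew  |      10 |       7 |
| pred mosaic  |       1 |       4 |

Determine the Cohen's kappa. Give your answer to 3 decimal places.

Observed agreement pₒ = trace/N = 14/22 = 0.6364
Expected agreement pₑ = Σ (rowᵢ·colᵢ)/N² = (11·17 + 11·5)/22² = 0.5000
κ = (pₒ − pₑ)/(1 − pₑ) = (0.6364 − 0.5000)/(1 − 0.5000) = 0.273

0.273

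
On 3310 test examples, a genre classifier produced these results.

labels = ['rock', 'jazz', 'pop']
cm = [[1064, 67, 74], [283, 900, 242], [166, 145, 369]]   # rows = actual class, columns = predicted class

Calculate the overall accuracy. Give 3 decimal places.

Accuracy = trace / total = (1064+900+369=2333) / 3310 = 2333/3310 = 0.705

0.705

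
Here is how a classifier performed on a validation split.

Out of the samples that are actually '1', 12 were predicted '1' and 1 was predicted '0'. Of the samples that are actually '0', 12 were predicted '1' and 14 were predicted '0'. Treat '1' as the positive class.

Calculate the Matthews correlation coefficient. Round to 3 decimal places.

MCC = (TP·TN − FP·FN) / √((TP+FP)(TP+FN)(TN+FP)(TN+FN))
Numerator = 12·14 − 12·1 = 156
Denominator = √(24·13·26·15) = √121680 = 348.8266
MCC = 156 / 348.8266 = 0.447

0.447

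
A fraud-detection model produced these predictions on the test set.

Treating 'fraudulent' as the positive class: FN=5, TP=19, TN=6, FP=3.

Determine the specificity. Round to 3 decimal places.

0.667

Specificity = TN/(TN+FP) = 6/(6+3) = 0.667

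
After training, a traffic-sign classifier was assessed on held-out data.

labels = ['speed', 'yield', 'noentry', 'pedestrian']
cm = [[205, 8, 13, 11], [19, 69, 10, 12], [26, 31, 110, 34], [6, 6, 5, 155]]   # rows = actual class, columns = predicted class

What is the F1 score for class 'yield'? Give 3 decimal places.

0.616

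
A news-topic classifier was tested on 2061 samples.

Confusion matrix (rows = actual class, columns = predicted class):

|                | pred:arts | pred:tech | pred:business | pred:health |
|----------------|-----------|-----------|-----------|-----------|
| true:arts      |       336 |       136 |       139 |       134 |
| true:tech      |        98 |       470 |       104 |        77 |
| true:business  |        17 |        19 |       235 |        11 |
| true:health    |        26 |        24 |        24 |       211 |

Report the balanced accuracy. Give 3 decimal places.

0.663

Balanced accuracy = mean of per-class recall.
  arts: recall = 336/745 = 0.4510
  tech: recall = 470/749 = 0.6275
  business: recall = 235/282 = 0.8333
  health: recall = 211/285 = 0.7404
Mean = (0.4510 + 0.6275 + 0.8333 + 0.7404) / 4 = 0.663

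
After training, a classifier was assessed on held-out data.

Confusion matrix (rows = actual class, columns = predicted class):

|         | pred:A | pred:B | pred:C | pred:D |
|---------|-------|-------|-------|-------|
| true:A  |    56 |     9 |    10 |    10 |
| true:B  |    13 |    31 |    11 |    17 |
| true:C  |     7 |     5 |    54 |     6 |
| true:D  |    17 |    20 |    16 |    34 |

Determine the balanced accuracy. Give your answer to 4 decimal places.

0.5575

Balanced accuracy = mean of per-class recall.
  A: recall = 56/85 = 0.65882
  B: recall = 31/72 = 0.43056
  C: recall = 54/72 = 0.75000
  D: recall = 34/87 = 0.39080
Mean = (0.65882 + 0.43056 + 0.75000 + 0.39080) / 4 = 0.5575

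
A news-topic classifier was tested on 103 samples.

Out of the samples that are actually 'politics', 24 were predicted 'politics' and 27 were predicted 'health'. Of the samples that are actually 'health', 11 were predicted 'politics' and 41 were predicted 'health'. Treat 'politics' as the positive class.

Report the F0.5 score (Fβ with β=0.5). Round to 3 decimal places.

Fβ = (1+β²)·TP / ((1+β²)·TP + β²·FN + FP), with β²=1/4
= 1.25·24 / (1.25·24 + 0.25·27 + 11) = 0.628

0.628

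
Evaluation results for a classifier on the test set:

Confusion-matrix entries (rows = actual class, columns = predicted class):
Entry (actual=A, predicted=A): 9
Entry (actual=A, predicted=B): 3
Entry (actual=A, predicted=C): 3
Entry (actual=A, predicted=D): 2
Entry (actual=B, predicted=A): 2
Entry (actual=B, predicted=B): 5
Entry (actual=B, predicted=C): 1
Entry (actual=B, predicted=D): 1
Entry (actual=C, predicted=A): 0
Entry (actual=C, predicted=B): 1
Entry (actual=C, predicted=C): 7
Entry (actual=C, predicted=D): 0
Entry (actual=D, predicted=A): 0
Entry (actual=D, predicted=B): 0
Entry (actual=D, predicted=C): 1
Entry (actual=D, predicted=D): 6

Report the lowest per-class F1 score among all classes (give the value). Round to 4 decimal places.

Per-class F1 score (2·TP/(2·TP+FP+FN)):
  A: TP=9, FP=2+0+0=2, FN=3+3+2=8 → 18/28 = 0.64286
  B: TP=5, FP=3+1+0=4, FN=2+1+1=4 → 10/18 = 0.55556
  C: TP=7, FP=3+1+1=5, FN=0+1+0=1 → 14/20 = 0.70000
  D: TP=6, FP=2+1+0=3, FN=0+0+1=1 → 12/16 = 0.75000
Lowest is class 'B' with F1 score = 0.5556.

0.5556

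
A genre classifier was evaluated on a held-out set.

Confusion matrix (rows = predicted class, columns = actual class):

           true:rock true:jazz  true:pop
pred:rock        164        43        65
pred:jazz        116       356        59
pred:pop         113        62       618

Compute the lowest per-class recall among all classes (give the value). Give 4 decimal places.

0.4173

Per-class recall (TP/(TP+FN)):
  rock: TP=164, FN=116+113=229 → 164/393 = 0.41730
  jazz: TP=356, FN=43+62=105 → 356/461 = 0.77223
  pop: TP=618, FN=65+59=124 → 618/742 = 0.83288
Lowest is class 'rock' with recall = 0.4173.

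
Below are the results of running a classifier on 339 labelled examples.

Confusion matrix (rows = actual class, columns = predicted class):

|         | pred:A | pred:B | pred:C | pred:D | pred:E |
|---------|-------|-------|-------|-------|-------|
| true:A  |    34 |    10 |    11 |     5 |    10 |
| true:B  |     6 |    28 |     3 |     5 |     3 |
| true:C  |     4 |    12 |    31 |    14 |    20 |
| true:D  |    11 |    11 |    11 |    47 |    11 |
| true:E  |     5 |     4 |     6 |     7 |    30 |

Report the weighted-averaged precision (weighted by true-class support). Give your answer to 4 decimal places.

0.5176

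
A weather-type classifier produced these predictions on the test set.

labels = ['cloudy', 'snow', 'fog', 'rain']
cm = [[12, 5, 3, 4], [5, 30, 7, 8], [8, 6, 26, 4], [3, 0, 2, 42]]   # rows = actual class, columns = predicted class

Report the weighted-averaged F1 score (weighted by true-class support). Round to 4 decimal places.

Per-class F1 score (2·TP/(2·TP+FP+FN)):
  cloudy: TP=12, FP=5+8+3=16, FN=5+3+4=12 → 24/52 = 0.46154
  snow: TP=30, FP=5+6+0=11, FN=5+7+8=20 → 60/91 = 0.65934
  fog: TP=26, FP=3+7+2=12, FN=8+6+4=18 → 52/82 = 0.63415
  rain: TP=42, FP=4+8+4=16, FN=3+0+2=5 → 84/105 = 0.80000
Weighted-F1 score = Σ (supportᵢ/N)·F1 scoreᵢ with N=165: (24/165)·0.46154 + (50/165)·0.65934 + (44/165)·0.63415 + (47/165)·0.80000 = 0.6639

0.6639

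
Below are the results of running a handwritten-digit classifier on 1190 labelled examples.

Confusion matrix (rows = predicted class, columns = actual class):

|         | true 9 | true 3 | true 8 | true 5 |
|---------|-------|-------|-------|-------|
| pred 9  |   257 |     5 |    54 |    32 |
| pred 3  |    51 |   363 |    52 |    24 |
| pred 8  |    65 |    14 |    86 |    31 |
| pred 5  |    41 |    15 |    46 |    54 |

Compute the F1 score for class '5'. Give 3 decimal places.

Treat '5' as positive and all other classes as negative.
F1 score = 2·TP/(2·TP+FP+FN).
5: TP=54, FP=41+15+46=102, FN=32+24+31=87 → 108/297 = 0.3636

0.364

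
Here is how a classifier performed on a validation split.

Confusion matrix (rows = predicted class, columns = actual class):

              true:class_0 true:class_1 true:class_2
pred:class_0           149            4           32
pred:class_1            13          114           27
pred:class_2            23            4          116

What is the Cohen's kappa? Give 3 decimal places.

Observed agreement pₒ = trace/N = 379/482 = 0.7863
Expected agreement pₑ = Σ (rowᵢ·colᵢ)/N² = (185·185 + 122·154 + 175·143)/482² = 0.3359
κ = (pₒ − pₑ)/(1 − pₑ) = (0.7863 − 0.3359)/(1 − 0.3359) = 0.678

0.678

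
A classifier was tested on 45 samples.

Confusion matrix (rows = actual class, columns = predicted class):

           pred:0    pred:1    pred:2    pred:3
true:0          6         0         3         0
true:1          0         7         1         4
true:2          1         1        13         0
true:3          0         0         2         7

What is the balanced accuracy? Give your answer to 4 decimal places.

0.7236

Balanced accuracy = mean of per-class recall.
  0: recall = 6/9 = 0.66667
  1: recall = 7/12 = 0.58333
  2: recall = 13/15 = 0.86667
  3: recall = 7/9 = 0.77778
Mean = (0.66667 + 0.58333 + 0.86667 + 0.77778) / 4 = 0.7236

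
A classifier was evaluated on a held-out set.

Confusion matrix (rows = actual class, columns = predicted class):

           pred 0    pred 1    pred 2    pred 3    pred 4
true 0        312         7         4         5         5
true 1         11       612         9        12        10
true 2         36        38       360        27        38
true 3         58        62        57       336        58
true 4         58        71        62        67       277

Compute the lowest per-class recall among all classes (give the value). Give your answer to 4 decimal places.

0.5178

Per-class recall (TP/(TP+FN)):
  0: TP=312, FN=7+4+5+5=21 → 312/333 = 0.93694
  1: TP=612, FN=11+9+12+10=42 → 612/654 = 0.93578
  2: TP=360, FN=36+38+27+38=139 → 360/499 = 0.72144
  3: TP=336, FN=58+62+57+58=235 → 336/571 = 0.58844
  4: TP=277, FN=58+71+62+67=258 → 277/535 = 0.51776
Lowest is class '4' with recall = 0.5178.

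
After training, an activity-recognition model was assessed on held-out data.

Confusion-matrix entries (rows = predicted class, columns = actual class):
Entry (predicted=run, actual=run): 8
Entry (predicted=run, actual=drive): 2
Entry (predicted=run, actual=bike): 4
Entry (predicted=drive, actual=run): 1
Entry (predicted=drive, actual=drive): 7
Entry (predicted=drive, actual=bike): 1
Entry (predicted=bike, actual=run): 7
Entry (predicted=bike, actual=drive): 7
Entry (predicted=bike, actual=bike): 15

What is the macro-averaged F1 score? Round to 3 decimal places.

0.569

Per-class F1 score (2·TP/(2·TP+FP+FN)):
  run: TP=8, FP=2+4=6, FN=1+7=8 → 16/30 = 0.5333
  drive: TP=7, FP=1+1=2, FN=2+7=9 → 14/25 = 0.5600
  bike: TP=15, FP=7+7=14, FN=4+1=5 → 30/49 = 0.6122
Macro-F1 score = mean = (0.5333 + 0.5600 + 0.6122) / 3 = 0.569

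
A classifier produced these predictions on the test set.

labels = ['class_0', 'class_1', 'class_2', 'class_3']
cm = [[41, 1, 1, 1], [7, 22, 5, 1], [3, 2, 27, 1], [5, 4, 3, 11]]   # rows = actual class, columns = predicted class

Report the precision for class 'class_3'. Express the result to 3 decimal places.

precision = TP/(TP+FP).
class_3: TP=11, FP=1+1+1=3 → 11/14 = 0.7857

0.786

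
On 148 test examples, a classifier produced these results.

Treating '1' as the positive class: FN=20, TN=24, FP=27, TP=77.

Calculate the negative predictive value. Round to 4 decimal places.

NPV = TN/(TN+FN) = 24/(24+20) = 0.5455

0.5455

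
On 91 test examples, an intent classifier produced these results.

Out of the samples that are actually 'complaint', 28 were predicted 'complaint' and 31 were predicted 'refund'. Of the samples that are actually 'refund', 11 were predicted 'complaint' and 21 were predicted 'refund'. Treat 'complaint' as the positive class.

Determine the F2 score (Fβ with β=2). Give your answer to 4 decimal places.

0.5091

Fβ = (1+β²)·TP / ((1+β²)·TP + β²·FN + FP), with β²=4
= 5·28 / (5·28 + 4·31 + 11) = 0.5091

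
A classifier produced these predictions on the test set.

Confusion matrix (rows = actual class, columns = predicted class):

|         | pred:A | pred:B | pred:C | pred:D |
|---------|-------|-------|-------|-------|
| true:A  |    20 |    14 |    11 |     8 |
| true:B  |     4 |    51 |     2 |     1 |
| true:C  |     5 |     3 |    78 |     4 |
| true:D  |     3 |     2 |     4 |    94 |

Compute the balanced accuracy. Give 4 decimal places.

Balanced accuracy = mean of per-class recall.
  A: recall = 20/53 = 0.37736
  B: recall = 51/58 = 0.87931
  C: recall = 78/90 = 0.86667
  D: recall = 94/103 = 0.91262
Mean = (0.37736 + 0.87931 + 0.86667 + 0.91262) / 4 = 0.7590

0.7590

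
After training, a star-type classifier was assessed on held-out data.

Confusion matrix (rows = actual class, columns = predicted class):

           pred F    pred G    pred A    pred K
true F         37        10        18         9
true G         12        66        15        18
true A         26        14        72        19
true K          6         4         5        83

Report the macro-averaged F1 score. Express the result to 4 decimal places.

0.6125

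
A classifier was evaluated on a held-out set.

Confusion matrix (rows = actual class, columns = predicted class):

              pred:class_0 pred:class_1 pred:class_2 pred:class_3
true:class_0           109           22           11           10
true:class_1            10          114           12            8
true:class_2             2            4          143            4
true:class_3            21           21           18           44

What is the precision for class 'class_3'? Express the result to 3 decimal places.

Treat 'class_3' as positive and all other classes as negative.
precision = TP/(TP+FP).
class_3: TP=44, FP=10+8+4=22 → 44/66 = 0.6667

0.667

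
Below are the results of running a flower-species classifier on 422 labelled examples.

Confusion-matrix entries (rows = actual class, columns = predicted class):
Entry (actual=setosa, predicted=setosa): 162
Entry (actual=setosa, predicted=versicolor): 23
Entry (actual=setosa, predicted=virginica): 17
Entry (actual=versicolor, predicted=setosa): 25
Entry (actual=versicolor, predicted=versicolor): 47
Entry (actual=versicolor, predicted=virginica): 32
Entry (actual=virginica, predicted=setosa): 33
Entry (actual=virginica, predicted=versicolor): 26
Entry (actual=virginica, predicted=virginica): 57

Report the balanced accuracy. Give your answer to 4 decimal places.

0.5818

Balanced accuracy = mean of per-class recall.
  setosa: recall = 162/202 = 0.80198
  versicolor: recall = 47/104 = 0.45192
  virginica: recall = 57/116 = 0.49138
Mean = (0.80198 + 0.45192 + 0.49138) / 3 = 0.5818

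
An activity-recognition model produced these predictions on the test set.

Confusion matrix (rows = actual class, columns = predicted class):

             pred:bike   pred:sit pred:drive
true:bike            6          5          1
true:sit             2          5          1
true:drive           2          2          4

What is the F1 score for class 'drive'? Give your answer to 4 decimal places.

Take TP from the diagonal, FP from the rest of the 'drive' prediction marginal, FN from the rest of the 'drive' actual marginal.
F1 score = 2·TP/(2·TP+FP+FN).
drive: TP=4, FP=1+1=2, FN=2+2=4 → 8/14 = 0.57143

0.5714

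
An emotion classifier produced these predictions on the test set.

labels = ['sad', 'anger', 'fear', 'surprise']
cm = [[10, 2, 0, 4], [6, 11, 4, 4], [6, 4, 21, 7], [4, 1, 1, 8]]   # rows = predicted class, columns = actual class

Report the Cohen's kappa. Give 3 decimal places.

Observed agreement pₒ = trace/N = 50/93 = 0.5376
Expected agreement pₑ = Σ (rowᵢ·colᵢ)/N² = (26·16 + 18·25 + 26·38 + 23·14)/93² = 0.2516
κ = (pₒ − pₑ)/(1 − pₑ) = (0.5376 − 0.2516)/(1 − 0.2516) = 0.382

0.382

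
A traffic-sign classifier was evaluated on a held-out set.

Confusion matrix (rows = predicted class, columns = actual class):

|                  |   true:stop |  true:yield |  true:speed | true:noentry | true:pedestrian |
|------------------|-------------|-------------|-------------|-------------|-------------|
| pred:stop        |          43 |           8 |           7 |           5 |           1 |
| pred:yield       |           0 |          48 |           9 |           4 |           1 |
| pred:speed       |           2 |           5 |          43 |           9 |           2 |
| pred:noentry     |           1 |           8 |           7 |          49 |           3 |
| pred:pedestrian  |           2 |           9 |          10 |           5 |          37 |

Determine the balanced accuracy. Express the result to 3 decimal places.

Balanced accuracy = mean of per-class recall.
  stop: recall = 43/48 = 0.8958
  yield: recall = 48/78 = 0.6154
  speed: recall = 43/76 = 0.5658
  noentry: recall = 49/72 = 0.6806
  pedestrian: recall = 37/44 = 0.8409
Mean = (0.8958 + 0.6154 + 0.5658 + 0.6806 + 0.8409) / 5 = 0.720

0.720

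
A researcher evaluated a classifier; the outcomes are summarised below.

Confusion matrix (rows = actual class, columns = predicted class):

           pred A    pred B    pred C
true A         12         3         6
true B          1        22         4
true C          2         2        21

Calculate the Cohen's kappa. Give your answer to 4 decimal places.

Observed agreement pₒ = trace/N = 55/73 = 0.75342
Expected agreement pₑ = Σ (rowᵢ·colᵢ)/N² = (21·15 + 27·27 + 25·31)/73² = 0.34134
κ = (pₒ − pₑ)/(1 − pₑ) = (0.75342 − 0.34134)/(1 − 0.34134) = 0.6256

0.6256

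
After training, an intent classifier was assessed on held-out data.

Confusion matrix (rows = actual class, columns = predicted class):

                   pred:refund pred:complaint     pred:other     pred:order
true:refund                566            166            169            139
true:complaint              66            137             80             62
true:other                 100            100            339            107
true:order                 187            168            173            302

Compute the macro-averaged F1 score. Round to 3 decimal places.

Per-class F1 score (2·TP/(2·TP+FP+FN)):
  refund: TP=566, FP=66+100+187=353, FN=166+169+139=474 → 1132/1959 = 0.5778
  complaint: TP=137, FP=166+100+168=434, FN=66+80+62=208 → 274/916 = 0.2991
  other: TP=339, FP=169+80+173=422, FN=100+100+107=307 → 678/1407 = 0.4819
  order: TP=302, FP=139+62+107=308, FN=187+168+173=528 → 604/1440 = 0.4194
Macro-F1 score = mean = (0.5778 + 0.2991 + 0.4819 + 0.4194) / 4 = 0.445

0.445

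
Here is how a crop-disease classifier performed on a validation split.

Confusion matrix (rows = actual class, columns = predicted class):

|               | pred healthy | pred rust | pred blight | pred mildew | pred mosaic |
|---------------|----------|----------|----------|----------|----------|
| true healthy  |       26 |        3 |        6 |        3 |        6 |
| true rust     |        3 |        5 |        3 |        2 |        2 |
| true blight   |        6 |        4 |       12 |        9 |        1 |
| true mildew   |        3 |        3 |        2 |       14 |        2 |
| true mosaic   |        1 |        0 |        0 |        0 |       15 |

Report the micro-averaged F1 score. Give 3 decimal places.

Micro-averaging pools counts across classes: ΣTP=72, ΣFP=59, ΣFN=59.
Micro-F1 score = 2·TP/(2·TP+FP+FN) on pooled counts = 0.550 (equals overall accuracy in single-label multiclass).

0.550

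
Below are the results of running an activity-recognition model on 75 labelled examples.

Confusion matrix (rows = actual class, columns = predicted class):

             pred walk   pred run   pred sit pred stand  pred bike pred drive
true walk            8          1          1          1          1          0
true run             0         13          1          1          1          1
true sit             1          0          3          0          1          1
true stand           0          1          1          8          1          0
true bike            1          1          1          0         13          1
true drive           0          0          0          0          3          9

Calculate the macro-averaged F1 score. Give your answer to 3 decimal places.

0.699

Per-class F1 score (2·TP/(2·TP+FP+FN)):
  walk: TP=8, FP=0+1+0+1+0=2, FN=1+1+1+1+0=4 → 16/22 = 0.7273
  run: TP=13, FP=1+0+1+1+0=3, FN=0+1+1+1+1=4 → 26/33 = 0.7879
  sit: TP=3, FP=1+1+1+1+0=4, FN=1+0+0+1+1=3 → 6/13 = 0.4615
  stand: TP=8, FP=1+1+0+0+0=2, FN=0+1+1+1+0=3 → 16/21 = 0.7619
  bike: TP=13, FP=1+1+1+1+3=7, FN=1+1+1+0+1=4 → 26/37 = 0.7027
  drive: TP=9, FP=0+1+1+0+1=3, FN=0+0+0+0+3=3 → 18/24 = 0.7500
Macro-F1 score = mean = (0.7273 + 0.7879 + 0.4615 + 0.7619 + 0.7027 + 0.7500) / 6 = 0.699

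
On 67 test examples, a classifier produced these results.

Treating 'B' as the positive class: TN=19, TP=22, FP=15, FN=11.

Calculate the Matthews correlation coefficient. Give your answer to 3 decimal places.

MCC = (TP·TN − FP·FN) / √((TP+FP)(TP+FN)(TN+FP)(TN+FN))
Numerator = 22·19 − 15·11 = 253
Denominator = √(37·33·34·30) = √1245420 = 1115.9839
MCC = 253 / 1115.9839 = 0.227

0.227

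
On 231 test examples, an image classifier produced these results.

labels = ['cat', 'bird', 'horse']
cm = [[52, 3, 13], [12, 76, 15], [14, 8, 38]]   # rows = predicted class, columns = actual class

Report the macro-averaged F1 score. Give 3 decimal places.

0.705

Per-class F1 score (2·TP/(2·TP+FP+FN)):
  cat: TP=52, FP=3+13=16, FN=12+14=26 → 104/146 = 0.7123
  bird: TP=76, FP=12+15=27, FN=3+8=11 → 152/190 = 0.8000
  horse: TP=38, FP=14+8=22, FN=13+15=28 → 76/126 = 0.6032
Macro-F1 score = mean = (0.7123 + 0.8000 + 0.6032) / 3 = 0.705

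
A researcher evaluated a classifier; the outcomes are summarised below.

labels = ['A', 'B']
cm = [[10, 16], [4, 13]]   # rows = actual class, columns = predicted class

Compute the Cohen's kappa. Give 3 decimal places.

0.133

Observed agreement pₒ = trace/N = 23/43 = 0.5349
Expected agreement pₑ = Σ (rowᵢ·colᵢ)/N² = (26·14 + 17·29)/43² = 0.4635
κ = (pₒ − pₑ)/(1 − pₑ) = (0.5349 − 0.4635)/(1 − 0.4635) = 0.133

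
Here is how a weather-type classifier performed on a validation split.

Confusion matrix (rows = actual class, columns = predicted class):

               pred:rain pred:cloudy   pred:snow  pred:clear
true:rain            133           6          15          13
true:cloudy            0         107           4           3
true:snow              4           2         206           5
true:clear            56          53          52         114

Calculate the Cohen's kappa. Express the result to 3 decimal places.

Observed agreement pₒ = trace/N = 560/773 = 0.7245
Expected agreement pₑ = Σ (rowᵢ·colᵢ)/N² = (167·193 + 114·168 + 217·277 + 275·135)/773² = 0.2487
κ = (pₒ − pₑ)/(1 − pₑ) = (0.7245 − 0.2487)/(1 − 0.2487) = 0.633

0.633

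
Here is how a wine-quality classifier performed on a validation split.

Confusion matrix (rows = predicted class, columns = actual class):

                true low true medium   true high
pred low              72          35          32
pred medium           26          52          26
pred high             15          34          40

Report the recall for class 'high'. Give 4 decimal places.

Treat 'high' as positive and all other classes as negative.
recall = TP/(TP+FN).
high: TP=40, FN=32+26=58 → 40/98 = 0.40816

0.4082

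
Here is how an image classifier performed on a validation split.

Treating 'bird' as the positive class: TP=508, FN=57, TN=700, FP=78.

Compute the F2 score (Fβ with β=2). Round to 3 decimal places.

Fβ = (1+β²)·TP / ((1+β²)·TP + β²·FN + FP), with β²=4
= 5·508 / (5·508 + 4·57 + 78) = 0.892

0.892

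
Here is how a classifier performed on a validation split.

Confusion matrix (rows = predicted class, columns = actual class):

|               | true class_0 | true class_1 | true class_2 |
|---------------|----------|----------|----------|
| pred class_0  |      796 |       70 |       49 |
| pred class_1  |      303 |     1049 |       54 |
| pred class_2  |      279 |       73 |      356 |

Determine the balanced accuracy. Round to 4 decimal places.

Balanced accuracy = mean of per-class recall.
  class_0: recall = 796/1378 = 0.57765
  class_1: recall = 1049/1192 = 0.88003
  class_2: recall = 356/459 = 0.77560
Mean = (0.57765 + 0.88003 + 0.77560) / 3 = 0.7444

0.7444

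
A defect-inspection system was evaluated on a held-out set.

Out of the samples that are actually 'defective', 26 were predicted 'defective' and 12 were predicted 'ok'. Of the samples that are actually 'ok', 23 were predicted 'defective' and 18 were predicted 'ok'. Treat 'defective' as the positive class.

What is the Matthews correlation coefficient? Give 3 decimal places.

0.127

MCC = (TP·TN − FP·FN) / √((TP+FP)(TP+FN)(TN+FP)(TN+FN))
Numerator = 26·18 − 23·12 = 192
Denominator = √(49·38·41·30) = √2290260 = 1513.3605
MCC = 192 / 1513.3605 = 0.127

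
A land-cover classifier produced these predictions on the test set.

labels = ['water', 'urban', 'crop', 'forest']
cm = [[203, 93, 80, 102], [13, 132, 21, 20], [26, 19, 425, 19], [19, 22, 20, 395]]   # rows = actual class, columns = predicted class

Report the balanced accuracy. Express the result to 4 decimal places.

Balanced accuracy = mean of per-class recall.
  water: recall = 203/478 = 0.42469
  urban: recall = 132/186 = 0.70968
  crop: recall = 425/489 = 0.86912
  forest: recall = 395/456 = 0.86623
Mean = (0.42469 + 0.70968 + 0.86912 + 0.86623) / 4 = 0.7174

0.7174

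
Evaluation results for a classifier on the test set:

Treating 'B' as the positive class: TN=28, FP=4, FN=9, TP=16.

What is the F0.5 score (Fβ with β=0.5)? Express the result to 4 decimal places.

0.7619

Fβ = (1+β²)·TP / ((1+β²)·TP + β²·FN + FP), with β²=1/4
= 1.25·16 / (1.25·16 + 0.25·9 + 4) = 0.7619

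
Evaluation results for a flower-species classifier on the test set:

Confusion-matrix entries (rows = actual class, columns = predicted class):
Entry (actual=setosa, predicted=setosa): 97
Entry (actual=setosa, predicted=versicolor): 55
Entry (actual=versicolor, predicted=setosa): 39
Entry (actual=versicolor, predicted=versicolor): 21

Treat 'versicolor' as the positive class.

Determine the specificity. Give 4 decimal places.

0.6382

Specificity = TN/(TN+FP) = 97/(97+55) = 0.6382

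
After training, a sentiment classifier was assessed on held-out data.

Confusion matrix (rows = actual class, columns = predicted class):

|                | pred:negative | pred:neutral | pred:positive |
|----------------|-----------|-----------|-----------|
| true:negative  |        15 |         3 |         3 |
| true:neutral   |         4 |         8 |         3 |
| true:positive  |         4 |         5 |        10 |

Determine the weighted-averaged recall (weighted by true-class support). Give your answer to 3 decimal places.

0.600

Per-class recall (TP/(TP+FN)):
  negative: TP=15, FN=3+3=6 → 15/21 = 0.7143
  neutral: TP=8, FN=4+3=7 → 8/15 = 0.5333
  positive: TP=10, FN=4+5=9 → 10/19 = 0.5263
Weighted-recall = Σ (supportᵢ/N)·recallᵢ with N=55: (21/55)·0.7143 + (15/55)·0.5333 + (19/55)·0.5263 = 0.600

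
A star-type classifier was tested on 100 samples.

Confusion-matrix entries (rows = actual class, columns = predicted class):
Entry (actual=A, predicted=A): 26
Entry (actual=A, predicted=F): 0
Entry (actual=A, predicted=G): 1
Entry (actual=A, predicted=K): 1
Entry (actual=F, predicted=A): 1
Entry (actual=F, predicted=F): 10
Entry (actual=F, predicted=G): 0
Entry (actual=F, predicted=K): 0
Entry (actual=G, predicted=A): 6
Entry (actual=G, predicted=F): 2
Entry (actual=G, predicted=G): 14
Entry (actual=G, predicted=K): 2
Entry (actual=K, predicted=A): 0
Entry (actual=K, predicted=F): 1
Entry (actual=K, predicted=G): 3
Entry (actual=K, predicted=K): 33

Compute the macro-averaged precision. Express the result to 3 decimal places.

0.813

Per-class precision (TP/(TP+FP)):
  A: TP=26, FP=1+6+0=7 → 26/33 = 0.7879
  F: TP=10, FP=0+2+1=3 → 10/13 = 0.7692
  G: TP=14, FP=1+0+3=4 → 14/18 = 0.7778
  K: TP=33, FP=1+0+2=3 → 33/36 = 0.9167
Macro-precision = mean = (0.7879 + 0.7692 + 0.7778 + 0.9167) / 4 = 0.813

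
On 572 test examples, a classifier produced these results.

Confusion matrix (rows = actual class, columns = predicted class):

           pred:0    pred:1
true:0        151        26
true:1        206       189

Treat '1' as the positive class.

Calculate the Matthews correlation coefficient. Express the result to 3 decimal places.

MCC = (TP·TN − FP·FN) / √((TP+FP)(TP+FN)(TN+FP)(TN+FN))
Numerator = 189·151 − 26·206 = 23183
Denominator = √(215·395·177·357) = √5366325825 = 73255.2102
MCC = 23183 / 73255.2102 = 0.316

0.316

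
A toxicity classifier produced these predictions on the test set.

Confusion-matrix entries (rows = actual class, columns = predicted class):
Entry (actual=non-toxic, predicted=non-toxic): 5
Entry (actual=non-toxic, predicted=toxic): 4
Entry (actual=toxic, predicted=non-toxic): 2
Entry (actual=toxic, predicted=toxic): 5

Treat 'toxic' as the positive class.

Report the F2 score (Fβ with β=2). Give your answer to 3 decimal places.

Fβ = (1+β²)·TP / ((1+β²)·TP + β²·FN + FP), with β²=4
= 5·5 / (5·5 + 4·2 + 4) = 0.676

0.676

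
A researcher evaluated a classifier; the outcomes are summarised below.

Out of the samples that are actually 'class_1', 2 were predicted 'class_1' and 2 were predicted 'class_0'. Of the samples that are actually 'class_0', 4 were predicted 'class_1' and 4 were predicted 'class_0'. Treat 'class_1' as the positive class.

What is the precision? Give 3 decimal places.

0.333

Precision = TP/(TP+FP) = 2/(2+4) = 2/6 = 0.333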